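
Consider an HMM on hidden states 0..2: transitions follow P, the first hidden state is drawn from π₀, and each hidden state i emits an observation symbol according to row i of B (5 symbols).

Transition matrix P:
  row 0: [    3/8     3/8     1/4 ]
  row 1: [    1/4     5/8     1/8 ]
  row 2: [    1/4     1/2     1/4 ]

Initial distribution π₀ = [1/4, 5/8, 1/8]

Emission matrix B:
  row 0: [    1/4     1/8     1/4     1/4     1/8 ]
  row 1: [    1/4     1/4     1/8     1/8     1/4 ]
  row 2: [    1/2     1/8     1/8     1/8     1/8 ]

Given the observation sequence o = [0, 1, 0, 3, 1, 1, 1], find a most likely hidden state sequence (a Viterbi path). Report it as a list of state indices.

t=0: δ = [6.250e-02, 1.562e-01, 6.250e-02]  (obs o_0=0)
t=1: δ = [4.883e-03, 2.441e-02, 2.441e-03]  ψ = [1, 1, 1]  (obs o_1=1)
t=2: δ = [1.526e-03, 3.815e-03, 1.526e-03]  ψ = [1, 1, 1]  (obs o_2=0)
t=3: δ = [2.384e-04, 2.980e-04, 5.960e-05]  ψ = [1, 1, 1]  (obs o_3=3)
t=4: δ = [1.118e-05, 4.657e-05, 7.451e-06]  ψ = [0, 1, 0]  (obs o_4=1)
t=5: δ = [1.455e-06, 7.276e-06, 7.276e-07]  ψ = [1, 1, 1]  (obs o_5=1)
t=6: δ = [2.274e-07, 1.137e-06, 1.137e-07]  ψ = [1, 1, 1]  (obs o_6=1)
backtrack: best end state = 1; path = [1, 1, 1, 1, 1, 1, 1]

path = [1, 1, 1, 1, 1, 1, 1]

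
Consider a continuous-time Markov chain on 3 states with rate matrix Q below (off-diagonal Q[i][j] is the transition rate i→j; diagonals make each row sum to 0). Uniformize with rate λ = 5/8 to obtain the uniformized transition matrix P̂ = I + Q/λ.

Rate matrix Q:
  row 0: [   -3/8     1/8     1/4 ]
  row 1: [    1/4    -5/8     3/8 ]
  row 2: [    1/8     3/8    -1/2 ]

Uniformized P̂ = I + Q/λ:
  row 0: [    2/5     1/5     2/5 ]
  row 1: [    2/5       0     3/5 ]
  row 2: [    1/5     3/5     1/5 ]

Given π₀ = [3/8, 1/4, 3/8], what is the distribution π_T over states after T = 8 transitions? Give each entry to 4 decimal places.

t=0: π = [0.3750, 0.2500, 0.3750]
t=1: π = [0.3250, 0.3000, 0.3750]
t=2: π = [0.3250, 0.2900, 0.3850]
t=3: π = [0.3230, 0.2960, 0.3810]
t=4: π = [0.3238, 0.2932, 0.3830]
t=5: π = [0.3234, 0.2946, 0.3820]
t=6: π = [0.3236, 0.2939, 0.3825]
t=7: π = [0.3235, 0.2942, 0.3823]
t=8: π = [0.3235, 0.2941, 0.3824]

π = [0.3235, 0.2941, 0.3824]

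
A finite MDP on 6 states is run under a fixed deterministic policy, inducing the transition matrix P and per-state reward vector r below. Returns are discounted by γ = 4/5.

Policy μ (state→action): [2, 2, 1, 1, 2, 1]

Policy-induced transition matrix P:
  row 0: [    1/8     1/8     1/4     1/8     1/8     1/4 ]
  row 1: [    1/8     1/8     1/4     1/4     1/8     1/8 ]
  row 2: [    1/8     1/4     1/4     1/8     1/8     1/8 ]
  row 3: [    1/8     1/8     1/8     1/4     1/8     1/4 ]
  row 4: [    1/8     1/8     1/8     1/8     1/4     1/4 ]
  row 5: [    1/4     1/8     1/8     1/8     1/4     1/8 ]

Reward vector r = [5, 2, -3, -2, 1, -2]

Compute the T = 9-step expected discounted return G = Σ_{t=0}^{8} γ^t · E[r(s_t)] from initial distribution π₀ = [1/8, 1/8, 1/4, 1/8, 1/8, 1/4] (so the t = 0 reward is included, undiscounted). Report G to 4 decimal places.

t=0: π = [0.1250, 0.1250, 0.2500, 0.1250, 0.1250, 0.2500], E[r] = -0.5000, γ^t·E[r] = -0.500000, running G = -0.500000
t=1: π = [0.1563, 0.1563, 0.1875, 0.1563, 0.1719, 0.1719], E[r] = 0.0469, γ^t·E[r] = 0.037500, running G = -0.462500
t=2: π = [0.1465, 0.1484, 0.1875, 0.1641, 0.1680, 0.1855], E[r] = -0.0645, γ^t·E[r] = -0.041250, running G = -0.503750
t=3: π = [0.1482, 0.1484, 0.1853, 0.1641, 0.1692, 0.1848], E[r] = -0.0466, γ^t·E[r] = -0.023875, running G = -0.527625
t=4: π = [0.1481, 0.1482, 0.1852, 0.1641, 0.1693, 0.1852], E[r] = -0.0481, γ^t·E[r] = -0.019713, running G = -0.547338
t=5: π = [0.1481, 0.1482, 0.1852, 0.1640, 0.1693, 0.1852], E[r] = -0.0476, γ^t·E[r] = -0.015605, running G = -0.562943
t=6: π = [0.1481, 0.1481, 0.1852, 0.1640, 0.1693, 0.1852], E[r] = -0.0476, γ^t·E[r] = -0.012487, running G = -0.575429
t=7: π = [0.1481, 0.1481, 0.1852, 0.1640, 0.1693, 0.1852], E[r] = -0.0476, γ^t·E[r] = -0.009987, running G = -0.585416
t=8: π = [0.1481, 0.1481, 0.1852, 0.1640, 0.1693, 0.1852], E[r] = -0.0476, γ^t·E[r] = -0.007989, running G = -0.593405

G = -0.5934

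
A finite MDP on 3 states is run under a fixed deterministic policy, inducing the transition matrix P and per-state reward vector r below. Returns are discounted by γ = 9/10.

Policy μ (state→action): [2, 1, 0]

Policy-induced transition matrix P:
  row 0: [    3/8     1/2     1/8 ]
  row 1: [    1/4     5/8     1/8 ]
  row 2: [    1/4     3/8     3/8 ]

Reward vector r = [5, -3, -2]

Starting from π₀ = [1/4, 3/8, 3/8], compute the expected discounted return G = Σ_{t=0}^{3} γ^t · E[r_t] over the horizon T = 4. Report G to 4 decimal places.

G = -1.9370

t=0: π = [0.2500, 0.3750, 0.3750], E[r] = -0.6250, γ^t·E[r] = -0.625000, running G = -0.625000
t=1: π = [0.2813, 0.5000, 0.2188], E[r] = -0.5313, γ^t·E[r] = -0.478125, running G = -1.103125
t=2: π = [0.2852, 0.5352, 0.1797], E[r] = -0.5391, γ^t·E[r] = -0.436641, running G = -1.539766
t=3: π = [0.2856, 0.5444, 0.1699], E[r] = -0.5449, γ^t·E[r] = -0.397248, running G = -1.937014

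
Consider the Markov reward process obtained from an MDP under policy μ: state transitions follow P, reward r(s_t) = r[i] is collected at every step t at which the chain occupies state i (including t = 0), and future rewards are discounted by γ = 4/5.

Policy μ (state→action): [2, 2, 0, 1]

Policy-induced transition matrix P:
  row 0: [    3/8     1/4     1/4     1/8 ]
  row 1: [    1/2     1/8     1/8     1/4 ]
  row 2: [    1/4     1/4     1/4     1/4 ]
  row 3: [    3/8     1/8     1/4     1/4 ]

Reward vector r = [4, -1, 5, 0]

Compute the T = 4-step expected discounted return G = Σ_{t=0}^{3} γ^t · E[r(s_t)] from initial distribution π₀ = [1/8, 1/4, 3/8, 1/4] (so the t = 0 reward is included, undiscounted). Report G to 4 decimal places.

G = 6.7839

t=0: π = [0.1250, 0.2500, 0.3750, 0.2500], E[r] = 2.1250, γ^t·E[r] = 2.125000, running G = 2.125000
t=1: π = [0.3594, 0.1875, 0.2188, 0.2344], E[r] = 2.3438, γ^t·E[r] = 1.875000, running G = 4.000000
t=2: π = [0.3711, 0.1973, 0.2266, 0.2051], E[r] = 2.4199, γ^t·E[r] = 1.548750, running G = 5.548750
t=3: π = [0.3713, 0.1997, 0.2253, 0.2036], E[r] = 2.4124, γ^t·E[r] = 1.235125, running G = 6.783875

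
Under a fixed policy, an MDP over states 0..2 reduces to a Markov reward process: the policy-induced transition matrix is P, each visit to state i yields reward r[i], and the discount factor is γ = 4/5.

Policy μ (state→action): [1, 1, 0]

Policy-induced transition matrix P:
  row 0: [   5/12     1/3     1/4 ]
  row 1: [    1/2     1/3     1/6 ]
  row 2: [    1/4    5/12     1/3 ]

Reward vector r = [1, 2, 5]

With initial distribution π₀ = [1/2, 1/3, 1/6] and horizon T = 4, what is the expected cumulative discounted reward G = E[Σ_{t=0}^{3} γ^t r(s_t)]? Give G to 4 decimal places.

G = 6.5013

t=0: π = [0.5000, 0.3333, 0.1667], E[r] = 2.0000, γ^t·E[r] = 2.000000, running G = 2.000000
t=1: π = [0.4167, 0.3472, 0.2361], E[r] = 2.2917, γ^t·E[r] = 1.833333, running G = 3.833333
t=2: π = [0.4063, 0.3530, 0.2407], E[r] = 2.3160, γ^t·E[r] = 1.482222, running G = 5.315556
t=3: π = [0.4060, 0.3534, 0.2406], E[r] = 2.3160, γ^t·E[r] = 1.185778, running G = 6.501333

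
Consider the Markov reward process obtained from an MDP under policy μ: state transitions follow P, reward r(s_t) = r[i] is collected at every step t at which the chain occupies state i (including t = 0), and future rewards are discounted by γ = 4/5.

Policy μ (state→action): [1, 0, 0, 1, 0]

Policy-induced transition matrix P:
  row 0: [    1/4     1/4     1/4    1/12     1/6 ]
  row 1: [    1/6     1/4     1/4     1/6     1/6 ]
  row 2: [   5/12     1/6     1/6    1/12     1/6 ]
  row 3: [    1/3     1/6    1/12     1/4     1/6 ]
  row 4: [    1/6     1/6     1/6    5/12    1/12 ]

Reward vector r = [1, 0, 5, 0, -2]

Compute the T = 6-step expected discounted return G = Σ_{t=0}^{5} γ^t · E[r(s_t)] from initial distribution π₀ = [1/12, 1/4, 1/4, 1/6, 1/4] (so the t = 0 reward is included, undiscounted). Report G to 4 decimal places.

G = 3.2476

t=0: π = [0.0833, 0.2500, 0.2500, 0.1667, 0.2500], E[r] = 0.8333, γ^t·E[r] = 0.833333, running G = 0.833333
t=1: π = [0.2639, 0.1944, 0.1806, 0.2153, 0.1458], E[r] = 0.8750, γ^t·E[r] = 0.700000, running G = 1.533333
t=2: π = [0.2697, 0.2049, 0.1869, 0.1840, 0.1545], E[r] = 0.8953, γ^t·E[r] = 0.572963, running G = 2.106296
t=3: π = [0.2665, 0.2062, 0.1909, 0.1826, 0.1538], E[r] = 0.9133, γ^t·E[r] = 0.467630, running G = 2.573926
t=4: π = [0.2670, 0.2061, 0.1908, 0.1822, 0.1539], E[r] = 0.9136, γ^t·E[r] = 0.374196, running G = 2.948122
t=5: π = [0.2670, 0.2061, 0.1909, 0.1822, 0.1538], E[r] = 0.9138, γ^t·E[r] = 0.299447, running G = 3.247569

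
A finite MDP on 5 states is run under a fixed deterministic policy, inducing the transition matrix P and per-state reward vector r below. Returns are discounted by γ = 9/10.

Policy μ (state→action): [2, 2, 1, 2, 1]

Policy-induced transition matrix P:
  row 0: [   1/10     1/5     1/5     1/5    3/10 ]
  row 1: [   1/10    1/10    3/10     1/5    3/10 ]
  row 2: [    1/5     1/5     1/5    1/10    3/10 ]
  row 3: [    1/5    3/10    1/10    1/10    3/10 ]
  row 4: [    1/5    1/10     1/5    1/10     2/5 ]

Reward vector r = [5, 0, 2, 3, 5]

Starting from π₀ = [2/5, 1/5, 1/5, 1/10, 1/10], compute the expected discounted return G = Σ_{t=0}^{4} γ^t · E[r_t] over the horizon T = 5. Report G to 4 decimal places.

t=0: π = [0.4000, 0.2000, 0.2000, 0.1000, 0.1000], E[r] = 3.2000, γ^t·E[r] = 3.200000, running G = 3.200000
t=1: π = [0.1400, 0.1800, 0.2100, 0.1600, 0.3100], E[r] = 3.1500, γ^t·E[r] = 2.835000, running G = 6.035000
t=2: π = [0.1680, 0.1670, 0.2020, 0.1320, 0.3310], E[r] = 3.2950, γ^t·E[r] = 2.668950, running G = 8.703950
t=3: π = [0.1665, 0.1634, 0.2035, 0.1335, 0.3331], E[r] = 3.3055, γ^t·E[r] = 2.409710, running G = 11.113660
t=4: π = [0.1670, 0.1637, 0.2030, 0.1330, 0.3333], E[r] = 3.3066, γ^t·E[r] = 2.169427, running G = 13.283087

G = 13.2831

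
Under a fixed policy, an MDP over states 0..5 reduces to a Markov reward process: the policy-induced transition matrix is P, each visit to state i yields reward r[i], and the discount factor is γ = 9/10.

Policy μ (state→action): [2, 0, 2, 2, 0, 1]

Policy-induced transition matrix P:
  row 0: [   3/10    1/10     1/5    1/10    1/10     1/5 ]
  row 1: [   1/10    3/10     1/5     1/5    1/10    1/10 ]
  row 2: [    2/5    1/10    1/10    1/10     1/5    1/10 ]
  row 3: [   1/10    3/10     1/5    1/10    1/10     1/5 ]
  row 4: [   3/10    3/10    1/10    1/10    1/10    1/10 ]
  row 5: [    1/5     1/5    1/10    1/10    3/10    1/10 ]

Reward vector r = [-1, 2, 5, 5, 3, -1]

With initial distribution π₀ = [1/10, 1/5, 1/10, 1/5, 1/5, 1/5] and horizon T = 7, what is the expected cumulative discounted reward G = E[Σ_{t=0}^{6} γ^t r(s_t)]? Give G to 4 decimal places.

G = 10.1483

t=0: π = [0.1000, 0.2000, 0.1000, 0.2000, 0.2000, 0.2000], E[r] = 2.2000, γ^t·E[r] = 2.200000, running G = 2.200000
t=1: π = [0.2100, 0.2400, 0.1500, 0.1200, 0.1500, 0.1300], E[r] = 1.9400, γ^t·E[r] = 1.746000, running G = 3.946000
t=2: π = [0.2300, 0.2150, 0.1570, 0.1240, 0.1410, 0.1330], E[r] = 1.8950, γ^t·E[r] = 1.534950, running G = 5.480950
t=3: π = [0.2346, 0.2093, 0.1569, 0.1215, 0.1423, 0.1354], E[r] = 1.8675, γ^t·E[r] = 1.361408, running G = 6.842358
t=4: π = [0.2360, 0.2082, 0.1565, 0.1209, 0.1428, 0.1356], E[r] = 1.8604, γ^t·E[r] = 1.220595, running G = 8.062953
t=5: π = [0.2363, 0.2079, 0.1565, 0.1208, 0.1428, 0.1357], E[r] = 1.8588, γ^t·E[r] = 1.097631, running G = 9.160583
t=6: π = [0.2363, 0.2079, 0.1565, 0.1208, 0.1428, 0.1357], E[r] = 1.8586, γ^t·E[r] = 0.987712, running G = 10.148295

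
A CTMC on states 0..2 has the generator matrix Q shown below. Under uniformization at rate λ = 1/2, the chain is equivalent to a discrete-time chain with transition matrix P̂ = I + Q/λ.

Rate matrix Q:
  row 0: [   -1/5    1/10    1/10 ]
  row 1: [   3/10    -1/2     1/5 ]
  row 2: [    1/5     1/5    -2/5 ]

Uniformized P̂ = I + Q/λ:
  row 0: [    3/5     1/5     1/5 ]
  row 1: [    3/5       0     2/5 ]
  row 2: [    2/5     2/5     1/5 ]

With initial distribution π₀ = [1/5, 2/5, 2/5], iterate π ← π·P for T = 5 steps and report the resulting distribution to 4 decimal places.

π = [0.5518, 0.2067, 0.2415]

t=0: π = [0.2000, 0.4000, 0.4000]
t=1: π = [0.5200, 0.2000, 0.2800]
t=2: π = [0.5440, 0.2160, 0.2400]
t=3: π = [0.5520, 0.2048, 0.2432]
t=4: π = [0.5514, 0.2077, 0.2410]
t=5: π = [0.5518, 0.2067, 0.2415]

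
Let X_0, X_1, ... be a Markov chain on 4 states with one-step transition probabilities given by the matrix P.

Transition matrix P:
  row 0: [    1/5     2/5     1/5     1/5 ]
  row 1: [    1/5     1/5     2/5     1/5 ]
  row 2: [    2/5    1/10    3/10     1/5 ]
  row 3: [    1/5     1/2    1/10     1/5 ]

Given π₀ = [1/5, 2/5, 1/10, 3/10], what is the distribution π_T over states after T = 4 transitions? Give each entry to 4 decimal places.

π = [0.2525, 0.2845, 0.2629, 0.2000]

t=0: π = [0.2000, 0.4000, 0.1000, 0.3000]
t=1: π = [0.2200, 0.3200, 0.2600, 0.2000]
t=2: π = [0.2520, 0.2780, 0.2700, 0.2000]
t=3: π = [0.2540, 0.2834, 0.2626, 0.2000]
t=4: π = [0.2525, 0.2845, 0.2629, 0.2000]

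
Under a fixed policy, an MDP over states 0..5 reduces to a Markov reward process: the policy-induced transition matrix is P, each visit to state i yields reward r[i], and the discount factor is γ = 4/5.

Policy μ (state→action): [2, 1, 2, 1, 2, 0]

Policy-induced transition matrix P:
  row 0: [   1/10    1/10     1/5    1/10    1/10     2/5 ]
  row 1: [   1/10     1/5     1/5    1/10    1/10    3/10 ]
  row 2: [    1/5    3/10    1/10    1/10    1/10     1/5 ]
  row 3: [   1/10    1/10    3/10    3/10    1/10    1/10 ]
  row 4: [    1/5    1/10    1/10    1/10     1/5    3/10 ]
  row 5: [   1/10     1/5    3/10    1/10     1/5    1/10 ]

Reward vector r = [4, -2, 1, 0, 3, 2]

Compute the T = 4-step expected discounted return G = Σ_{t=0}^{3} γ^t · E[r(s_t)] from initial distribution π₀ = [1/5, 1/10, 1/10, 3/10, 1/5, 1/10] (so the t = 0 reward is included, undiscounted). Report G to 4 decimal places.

t=0: π = [0.2000, 0.1000, 0.1000, 0.3000, 0.2000, 0.1000], E[r] = 1.5000, γ^t·E[r] = 1.500000, running G = 1.500000
t=1: π = [0.1300, 0.1400, 0.2100, 0.1600, 0.1300, 0.2300], E[r] = 1.3000, γ^t·E[r] = 1.040000, running G = 2.540000
t=2: π = [0.1340, 0.1790, 0.2050, 0.1320, 0.1360, 0.2140], E[r] = 1.2190, γ^t·E[r] = 0.780160, running G = 3.320160
t=3: π = [0.1341, 0.1803, 0.2005, 0.1264, 0.1350, 0.2237], E[r] = 1.2287, γ^t·E[r] = 0.629094, running G = 3.949254

G = 3.9493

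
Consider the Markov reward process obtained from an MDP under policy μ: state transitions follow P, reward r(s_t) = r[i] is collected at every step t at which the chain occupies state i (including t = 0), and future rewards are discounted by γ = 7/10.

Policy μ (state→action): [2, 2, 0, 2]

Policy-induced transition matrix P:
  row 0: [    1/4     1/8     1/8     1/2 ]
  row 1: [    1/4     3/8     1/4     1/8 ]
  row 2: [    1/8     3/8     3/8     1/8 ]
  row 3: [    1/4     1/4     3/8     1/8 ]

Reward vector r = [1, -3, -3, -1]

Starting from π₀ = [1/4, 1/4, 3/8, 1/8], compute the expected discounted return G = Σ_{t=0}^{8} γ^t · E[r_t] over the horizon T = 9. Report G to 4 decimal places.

t=0: π = [0.2500, 0.2500, 0.3750, 0.1250], E[r] = -1.7500, γ^t·E[r] = -1.750000, running G = -1.750000
t=1: π = [0.2031, 0.2969, 0.2813, 0.2188], E[r] = -1.7500, γ^t·E[r] = -1.225000, running G = -2.975000
t=2: π = [0.2148, 0.2969, 0.2871, 0.2012], E[r] = -1.7383, γ^t·E[r] = -0.851758, running G = -3.826758
t=3: π = [0.2141, 0.2961, 0.2842, 0.2056], E[r] = -1.7324, γ^t·E[r] = -0.594221, running G = -4.420979
t=4: π = [0.2145, 0.2958, 0.2845, 0.2053], E[r] = -1.7315, γ^t·E[r] = -0.415735, running G = -4.836713
t=5: π = [0.2144, 0.2957, 0.2844, 0.2054], E[r] = -1.7314, γ^t·E[r] = -0.290991, running G = -5.127704
t=6: π = [0.2144, 0.2957, 0.2844, 0.2054], E[r] = -1.7314, γ^t·E[r] = -0.203694, running G = -5.331399
t=7: π = [0.2144, 0.2957, 0.2844, 0.2054], E[r] = -1.7314, γ^t·E[r] = -0.142586, running G = -5.473985
t=8: π = [0.2144, 0.2957, 0.2844, 0.2054], E[r] = -1.7314, γ^t·E[r] = -0.099810, running G = -5.573795

G = -5.5738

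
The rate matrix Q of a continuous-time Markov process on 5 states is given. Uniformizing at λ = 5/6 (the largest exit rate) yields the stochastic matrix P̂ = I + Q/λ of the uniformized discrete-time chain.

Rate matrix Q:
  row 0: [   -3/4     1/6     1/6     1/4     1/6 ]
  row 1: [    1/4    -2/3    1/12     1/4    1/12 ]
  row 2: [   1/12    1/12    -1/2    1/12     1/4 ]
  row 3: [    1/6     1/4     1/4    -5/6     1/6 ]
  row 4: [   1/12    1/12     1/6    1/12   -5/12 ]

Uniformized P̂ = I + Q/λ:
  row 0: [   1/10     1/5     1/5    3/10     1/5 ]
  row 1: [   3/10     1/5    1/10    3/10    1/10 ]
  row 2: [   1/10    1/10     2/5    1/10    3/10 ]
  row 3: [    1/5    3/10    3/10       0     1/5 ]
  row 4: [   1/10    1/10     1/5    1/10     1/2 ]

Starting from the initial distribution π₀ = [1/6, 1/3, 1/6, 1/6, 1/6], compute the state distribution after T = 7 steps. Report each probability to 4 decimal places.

t=0: π = [0.1667, 0.3333, 0.1667, 0.1667, 0.1667]
t=1: π = [0.1833, 0.1833, 0.2167, 0.1833, 0.2333]
t=2: π = [0.1550, 0.1733, 0.2433, 0.1550, 0.2733]
t=3: π = [0.1502, 0.1638, 0.2468, 0.1502, 0.2890]
t=4: π = [0.1478, 0.1614, 0.2480, 0.1478, 0.2950]
t=5: π = [0.1471, 0.1605, 0.2482, 0.1471, 0.2972]
t=6: π = [0.1468, 0.1602, 0.2483, 0.1468, 0.2979]
t=7: π = [0.1467, 0.1601, 0.2483, 0.1467, 0.2982]

π = [0.1467, 0.1601, 0.2483, 0.1467, 0.2982]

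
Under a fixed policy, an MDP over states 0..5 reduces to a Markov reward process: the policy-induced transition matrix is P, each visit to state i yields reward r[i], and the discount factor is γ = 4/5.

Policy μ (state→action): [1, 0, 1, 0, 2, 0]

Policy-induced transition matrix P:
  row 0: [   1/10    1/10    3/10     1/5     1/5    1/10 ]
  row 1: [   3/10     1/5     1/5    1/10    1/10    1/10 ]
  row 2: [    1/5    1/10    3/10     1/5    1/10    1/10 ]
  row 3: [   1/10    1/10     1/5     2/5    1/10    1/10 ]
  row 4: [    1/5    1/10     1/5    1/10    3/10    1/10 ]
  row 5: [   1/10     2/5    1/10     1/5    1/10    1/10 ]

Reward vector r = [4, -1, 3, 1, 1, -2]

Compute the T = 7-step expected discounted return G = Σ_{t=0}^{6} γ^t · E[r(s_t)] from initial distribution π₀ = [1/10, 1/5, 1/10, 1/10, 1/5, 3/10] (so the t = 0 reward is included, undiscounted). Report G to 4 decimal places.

G = 4.0901

t=0: π = [0.1000, 0.2000, 0.1000, 0.1000, 0.2000, 0.3000], E[r] = 0.2000, γ^t·E[r] = 0.200000, running G = 0.200000
t=1: π = [0.1700, 0.2100, 0.1900, 0.1800, 0.1500, 0.1000], E[r] = 1.1700, γ^t·E[r] = 0.936000, running G = 1.136000
t=2: π = [0.1760, 0.1510, 0.2260, 0.2000, 0.1470, 0.1000], E[r] = 1.3780, γ^t·E[r] = 0.881920, running G = 2.017920
t=3: π = [0.1675, 0.1451, 0.2302, 0.2102, 0.1470, 0.1000], E[r] = 1.3727, γ^t·E[r] = 0.702822, running G = 2.720742
t=4: π = [0.1667, 0.1445, 0.2298, 0.2128, 0.1462, 0.1000], E[r] = 1.3707, γ^t·E[r] = 0.561455, running G = 3.282198
t=5: π = [0.1665, 0.1445, 0.2297, 0.2135, 0.1459, 0.1000], E[r] = 1.3699, γ^t·E[r] = 0.448883, running G = 3.731080
t=6: π = [0.1664, 0.1444, 0.2296, 0.2137, 0.1458, 0.1000], E[r] = 1.3697, γ^t·E[r] = 0.359052, running G = 4.090133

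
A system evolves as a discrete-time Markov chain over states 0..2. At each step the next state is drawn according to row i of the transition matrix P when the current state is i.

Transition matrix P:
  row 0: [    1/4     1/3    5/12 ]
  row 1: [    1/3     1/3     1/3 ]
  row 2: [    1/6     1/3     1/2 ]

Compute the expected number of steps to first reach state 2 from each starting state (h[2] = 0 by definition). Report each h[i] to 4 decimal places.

h = [2.5714, 2.7857, 0.0000]

First-step conditioning: h[2] = 0; for i ≠ 2, h[i] = 1 + Σ_k P[i][k]·h[k].
  h[0] = 1 + 1/4·h[0] + 1/3·h[1]
  h[1] = 1 + 1/3·h[0] + 1/3·h[1]
Solving the 2×2 linear system over states ≠ 2 gives exactly h = [18/7, 39/14, 0] (h[2] = 0 is the target).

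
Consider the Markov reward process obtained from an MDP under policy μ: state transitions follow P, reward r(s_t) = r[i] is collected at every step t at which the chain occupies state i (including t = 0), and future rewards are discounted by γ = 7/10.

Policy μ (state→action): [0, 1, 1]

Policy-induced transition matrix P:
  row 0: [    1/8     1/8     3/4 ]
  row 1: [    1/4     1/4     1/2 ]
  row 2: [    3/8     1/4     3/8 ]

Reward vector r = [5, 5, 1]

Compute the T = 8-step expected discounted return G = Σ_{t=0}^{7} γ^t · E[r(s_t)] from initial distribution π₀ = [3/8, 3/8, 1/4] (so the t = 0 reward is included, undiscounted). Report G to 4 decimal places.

t=0: π = [0.3750, 0.3750, 0.2500], E[r] = 4.0000, γ^t·E[r] = 4.000000, running G = 4.000000
t=1: π = [0.2344, 0.2031, 0.5625], E[r] = 2.7500, γ^t·E[r] = 1.925000, running G = 5.925000
t=2: π = [0.2910, 0.2207, 0.4883], E[r] = 3.0469, γ^t·E[r] = 1.492969, running G = 7.417969
t=3: π = [0.2747, 0.2136, 0.5117], E[r] = 2.9531, γ^t·E[r] = 1.012922, running G = 8.430891
t=4: π = [0.2796, 0.2157, 0.5047], E[r] = 2.9812, γ^t·E[r] = 0.715786, running G = 9.146677
t=5: π = [0.2781, 0.2150, 0.5068], E[r] = 2.9727, γ^t·E[r] = 0.499625, running G = 9.646302
t=6: π = [0.2786, 0.2152, 0.5062], E[r] = 2.9753, γ^t·E[r] = 0.350038, running G = 9.996340
t=7: π = [0.2784, 0.2152, 0.5064], E[r] = 2.9745, γ^t·E[r] = 0.244963, running G = 10.241303

G = 10.2413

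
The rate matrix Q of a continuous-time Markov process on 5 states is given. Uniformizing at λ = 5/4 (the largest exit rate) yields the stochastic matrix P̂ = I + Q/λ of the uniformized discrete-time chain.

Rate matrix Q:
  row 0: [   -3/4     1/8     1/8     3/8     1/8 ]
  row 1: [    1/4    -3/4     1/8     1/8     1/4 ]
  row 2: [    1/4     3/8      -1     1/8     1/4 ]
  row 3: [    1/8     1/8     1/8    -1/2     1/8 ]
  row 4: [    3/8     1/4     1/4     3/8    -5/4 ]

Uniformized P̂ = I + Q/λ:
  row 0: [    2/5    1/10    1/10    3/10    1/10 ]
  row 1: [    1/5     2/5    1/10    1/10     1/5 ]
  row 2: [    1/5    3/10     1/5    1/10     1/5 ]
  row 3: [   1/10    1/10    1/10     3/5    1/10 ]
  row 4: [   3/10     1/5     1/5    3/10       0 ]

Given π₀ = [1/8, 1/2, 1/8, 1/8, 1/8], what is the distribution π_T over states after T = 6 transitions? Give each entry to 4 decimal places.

π = [0.2236, 0.1960, 0.1245, 0.3358, 0.1201]

t=0: π = [0.1250, 0.5000, 0.1250, 0.1250, 0.1250]
t=1: π = [0.2250, 0.2875, 0.1250, 0.2125, 0.1500]
t=2: π = [0.2388, 0.2263, 0.1275, 0.2813, 0.1263]
t=3: π = [0.2323, 0.2060, 0.1254, 0.3136, 0.1228]
t=4: π = [0.2274, 0.1992, 0.1248, 0.3278, 0.1209]
t=5: π = [0.2248, 0.1968, 0.1246, 0.3336, 0.1203]
t=6: π = [0.2236, 0.1960, 0.1245, 0.3358, 0.1201]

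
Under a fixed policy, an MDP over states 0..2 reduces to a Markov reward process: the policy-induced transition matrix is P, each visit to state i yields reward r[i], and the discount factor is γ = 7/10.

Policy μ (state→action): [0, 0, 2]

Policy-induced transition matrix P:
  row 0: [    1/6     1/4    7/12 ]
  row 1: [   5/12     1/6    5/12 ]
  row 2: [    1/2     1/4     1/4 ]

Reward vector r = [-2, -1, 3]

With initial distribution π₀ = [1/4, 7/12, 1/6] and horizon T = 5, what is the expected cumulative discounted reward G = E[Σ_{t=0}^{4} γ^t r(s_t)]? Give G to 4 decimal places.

t=0: π = [0.2500, 0.5833, 0.1667], E[r] = -0.5833, γ^t·E[r] = -0.583333, running G = -0.583333
t=1: π = [0.3681, 0.2014, 0.4306], E[r] = 0.3542, γ^t·E[r] = 0.247917, running G = -0.335417
t=2: π = [0.3605, 0.2332, 0.4063], E[r] = 0.2645, γ^t·E[r] = 0.129589, running G = -0.205828
t=3: π = [0.3604, 0.2306, 0.4090], E[r] = 0.2758, γ^t·E[r] = 0.094600, running G = -0.111228
t=4: π = [0.3607, 0.2308, 0.4086], E[r] = 0.2736, γ^t·E[r] = 0.065684, running G = -0.045544

G = -0.0455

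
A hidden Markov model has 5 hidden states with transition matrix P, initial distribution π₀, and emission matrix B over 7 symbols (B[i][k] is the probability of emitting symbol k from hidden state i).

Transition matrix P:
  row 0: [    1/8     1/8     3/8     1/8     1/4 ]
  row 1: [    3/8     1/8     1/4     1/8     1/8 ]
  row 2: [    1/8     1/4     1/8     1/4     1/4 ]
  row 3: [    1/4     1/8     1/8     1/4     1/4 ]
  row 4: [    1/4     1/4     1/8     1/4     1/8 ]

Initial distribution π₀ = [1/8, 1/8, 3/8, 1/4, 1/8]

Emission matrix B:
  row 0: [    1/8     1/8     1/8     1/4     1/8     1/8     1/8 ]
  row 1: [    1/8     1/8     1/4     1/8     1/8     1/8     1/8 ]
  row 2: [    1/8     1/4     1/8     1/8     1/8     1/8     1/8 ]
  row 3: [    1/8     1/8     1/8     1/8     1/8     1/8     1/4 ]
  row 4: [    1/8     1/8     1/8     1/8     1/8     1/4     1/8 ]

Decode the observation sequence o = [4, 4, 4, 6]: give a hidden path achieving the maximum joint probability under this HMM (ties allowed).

path = [2, 1, 0, 2]

t=0: δ = [1.562e-02, 1.562e-02, 4.688e-02, 3.125e-02, 1.562e-02]  (obs o_0=4)
t=1: δ = [9.766e-04, 1.465e-03, 7.324e-04, 1.465e-03, 1.465e-03]  ψ = [3, 2, 0, 2, 2]  (obs o_1=4)
t=2: δ = [6.866e-05, 4.578e-05, 4.578e-05, 4.578e-05, 4.578e-05]  ψ = [1, 4, 0, 3, 3]  (obs o_2=4)
t=3: δ = [2.146e-06, 1.431e-06, 3.219e-06, 2.861e-06, 2.146e-06]  ψ = [1, 2, 0, 2, 0]  (obs o_3=6)
backtrack: best end state = 2; path = [2, 1, 0, 2]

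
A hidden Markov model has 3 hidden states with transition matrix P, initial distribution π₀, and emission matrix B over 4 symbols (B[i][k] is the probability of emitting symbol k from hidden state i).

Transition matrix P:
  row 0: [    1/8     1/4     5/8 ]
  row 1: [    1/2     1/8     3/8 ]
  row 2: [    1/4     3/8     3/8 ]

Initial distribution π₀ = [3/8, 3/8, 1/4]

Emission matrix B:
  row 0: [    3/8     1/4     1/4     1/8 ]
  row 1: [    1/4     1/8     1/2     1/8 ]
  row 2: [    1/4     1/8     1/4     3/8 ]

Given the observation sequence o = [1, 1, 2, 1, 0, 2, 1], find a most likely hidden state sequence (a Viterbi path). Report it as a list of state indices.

path = [0, 2, 1, 0, 2, 1, 0]

t=0: δ = [9.375e-02, 4.688e-02, 3.125e-02]  (obs o_0=1)
t=1: δ = [5.859e-03, 2.930e-03, 7.324e-03]  ψ = [1, 0, 0]  (obs o_1=1)
t=2: δ = [4.578e-04, 1.373e-03, 9.155e-04]  ψ = [2, 2, 0]  (obs o_2=2)
t=3: δ = [1.717e-04, 4.292e-05, 6.437e-05]  ψ = [1, 2, 1]  (obs o_3=1)
t=4: δ = [8.047e-06, 1.073e-05, 2.682e-05]  ψ = [0, 0, 0]  (obs o_4=0)
t=5: δ = [1.676e-06, 5.029e-06, 2.515e-06]  ψ = [2, 2, 2]  (obs o_5=2)
t=6: δ = [6.286e-07, 1.179e-07, 2.357e-07]  ψ = [1, 2, 1]  (obs o_6=1)
backtrack: best end state = 0; path = [0, 2, 1, 0, 2, 1, 0]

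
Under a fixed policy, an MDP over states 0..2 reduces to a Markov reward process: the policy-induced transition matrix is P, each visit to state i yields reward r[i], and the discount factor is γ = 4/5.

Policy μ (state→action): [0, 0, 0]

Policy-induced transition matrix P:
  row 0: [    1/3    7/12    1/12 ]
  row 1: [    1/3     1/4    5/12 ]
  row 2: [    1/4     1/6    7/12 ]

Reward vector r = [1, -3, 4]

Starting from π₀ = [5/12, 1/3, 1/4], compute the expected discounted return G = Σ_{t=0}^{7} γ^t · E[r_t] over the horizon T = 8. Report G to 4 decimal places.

t=0: π = [0.4167, 0.3333, 0.2500], E[r] = 0.4167, γ^t·E[r] = 0.416667, running G = 0.416667
t=1: π = [0.3125, 0.3681, 0.3194], E[r] = 0.4861, γ^t·E[r] = 0.388889, running G = 0.805556
t=2: π = [0.3067, 0.3275, 0.3657], E[r] = 0.7870, γ^t·E[r] = 0.503704, running G = 1.309259
t=3: π = [0.3029, 0.3218, 0.3754], E[r] = 0.8391, γ^t·E[r] = 0.429630, running G = 1.738889
t=4: π = [0.3021, 0.3197, 0.3783], E[r] = 0.8562, γ^t·E[r] = 0.350683, running G = 2.089572
t=5: π = [0.3018, 0.3192, 0.3790], E[r] = 0.8604, γ^t·E[r] = 0.281951, running G = 2.371523
t=6: π = [0.3017, 0.3190, 0.3792], E[r] = 0.8616, γ^t·E[r] = 0.225872, running G = 2.597395
t=7: π = [0.3017, 0.3190, 0.3793], E[r] = 0.8620, γ^t·E[r] = 0.180764, running G = 2.778160

G = 2.7782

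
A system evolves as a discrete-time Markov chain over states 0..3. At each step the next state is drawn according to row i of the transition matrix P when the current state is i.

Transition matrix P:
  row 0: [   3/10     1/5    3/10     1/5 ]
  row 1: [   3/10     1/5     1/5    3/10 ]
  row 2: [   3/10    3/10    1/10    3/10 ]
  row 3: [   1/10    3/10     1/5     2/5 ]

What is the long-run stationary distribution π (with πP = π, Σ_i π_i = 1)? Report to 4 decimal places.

Balance equations π_j = Σ_i π_i·P[i][j]:
  π_0 = 3/10·π_0 + 3/10·π_1 + 3/10·π_2 + 1/10·π_3
  π_1 = 1/5·π_0 + 1/5·π_1 + 3/10·π_2 + 3/10·π_3
  π_2 = 3/10·π_0 + 1/5·π_1 + 1/10·π_2 + 1/5·π_3
  normalize: π_0 + π_1 + π_2 + π_3 = 1
Solving the linear system gives exactly π = [21/88, 243/968, 197/968, 27/88].

π = [0.2386, 0.2510, 0.2035, 0.3068]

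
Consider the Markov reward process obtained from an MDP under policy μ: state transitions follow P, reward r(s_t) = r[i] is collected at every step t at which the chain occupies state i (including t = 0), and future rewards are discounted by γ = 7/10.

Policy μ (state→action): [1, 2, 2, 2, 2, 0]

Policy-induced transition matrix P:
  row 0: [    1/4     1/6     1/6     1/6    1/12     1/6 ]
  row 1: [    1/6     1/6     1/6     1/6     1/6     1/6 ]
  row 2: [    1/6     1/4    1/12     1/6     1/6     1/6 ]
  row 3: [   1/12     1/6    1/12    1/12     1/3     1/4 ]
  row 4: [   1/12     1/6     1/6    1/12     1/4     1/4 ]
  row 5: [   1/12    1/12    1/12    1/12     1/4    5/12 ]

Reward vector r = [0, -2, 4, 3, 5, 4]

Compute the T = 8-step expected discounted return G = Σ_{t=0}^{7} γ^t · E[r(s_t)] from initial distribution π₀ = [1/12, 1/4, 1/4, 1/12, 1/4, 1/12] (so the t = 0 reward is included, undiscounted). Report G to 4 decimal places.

t=0: π = [0.0833, 0.2500, 0.2500, 0.0833, 0.2500, 0.0833], E[r] = 2.3333, γ^t·E[r] = 2.333333, running G = 2.333333
t=1: π = [0.1389, 0.1806, 0.1319, 0.1319, 0.2014, 0.2153], E[r] = 2.4306, γ^t·E[r] = 1.701389, running G = 4.034722
t=2: π = [0.1325, 0.1597, 0.1267, 0.1209, 0.2118, 0.2483], E[r] = 2.6024, γ^t·E[r] = 1.275191, running G = 5.309913
t=3: π = [0.1293, 0.1565, 0.1253, 0.1182, 0.2141, 0.2565], E[r] = 2.6395, γ^t·E[r] = 0.905337, running G = 6.215251
t=4: π = [0.1284, 0.1557, 0.1250, 0.1176, 0.2148, 0.2585], E[r] = 2.6493, γ^t·E[r] = 0.636095, running G = 6.851346
t=5: π = [0.1281, 0.1555, 0.1249, 0.1174, 0.2150, 0.2590], E[r] = 2.6518, γ^t·E[r] = 0.445694, running G = 7.297040
t=6: π = [0.1281, 0.1555, 0.1249, 0.1174, 0.2151, 0.2591], E[r] = 2.6525, γ^t·E[r] = 0.312062, running G = 7.609102
t=7: π = [0.1280, 0.1555, 0.1249, 0.1174, 0.2151, 0.2591], E[r] = 2.6527, γ^t·E[r] = 0.218457, running G = 7.827559

G = 7.8276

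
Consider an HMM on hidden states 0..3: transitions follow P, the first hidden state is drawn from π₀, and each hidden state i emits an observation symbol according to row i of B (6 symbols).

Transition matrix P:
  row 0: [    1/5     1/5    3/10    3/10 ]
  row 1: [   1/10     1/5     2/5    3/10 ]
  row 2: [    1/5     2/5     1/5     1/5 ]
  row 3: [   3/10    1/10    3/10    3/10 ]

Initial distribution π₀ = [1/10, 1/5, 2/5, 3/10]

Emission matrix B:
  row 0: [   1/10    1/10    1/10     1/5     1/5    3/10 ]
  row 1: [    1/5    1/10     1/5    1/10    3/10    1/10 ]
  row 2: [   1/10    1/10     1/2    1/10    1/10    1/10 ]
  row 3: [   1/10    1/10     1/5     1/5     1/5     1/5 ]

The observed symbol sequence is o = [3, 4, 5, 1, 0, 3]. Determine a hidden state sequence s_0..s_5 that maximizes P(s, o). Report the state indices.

path = [3, 3, 0, 2, 1, 3]

t=0: δ = [2.000e-02, 2.000e-02, 4.000e-02, 6.000e-02]  (obs o_0=3)
t=1: δ = [3.600e-03, 4.800e-03, 1.800e-03, 3.600e-03]  ψ = [3, 2, 3, 3]  (obs o_1=4)
t=2: δ = [3.240e-04, 9.600e-05, 1.920e-04, 2.880e-04]  ψ = [3, 1, 1, 1]  (obs o_2=5)
t=3: δ = [8.640e-06, 7.680e-06, 9.720e-06, 9.720e-06]  ψ = [3, 2, 0, 0]  (obs o_3=1)
t=4: δ = [2.916e-07, 7.776e-07, 3.072e-07, 2.916e-07]  ψ = [3, 2, 1, 3]  (obs o_4=0)
t=5: δ = [1.750e-08, 1.555e-08, 3.110e-08, 4.666e-08]  ψ = [3, 1, 1, 1]  (obs o_5=3)
backtrack: best end state = 3; path = [3, 3, 0, 2, 1, 3]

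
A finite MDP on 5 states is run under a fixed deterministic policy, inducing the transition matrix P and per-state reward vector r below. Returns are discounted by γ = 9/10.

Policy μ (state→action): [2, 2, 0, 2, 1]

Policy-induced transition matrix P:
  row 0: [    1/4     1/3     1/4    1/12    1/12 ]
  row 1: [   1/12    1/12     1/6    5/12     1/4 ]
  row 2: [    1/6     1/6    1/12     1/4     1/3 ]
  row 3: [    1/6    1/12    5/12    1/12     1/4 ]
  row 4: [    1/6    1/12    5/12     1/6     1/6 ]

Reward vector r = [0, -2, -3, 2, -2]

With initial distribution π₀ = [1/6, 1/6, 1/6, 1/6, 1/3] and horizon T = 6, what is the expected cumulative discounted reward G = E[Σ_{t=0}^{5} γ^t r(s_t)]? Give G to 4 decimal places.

t=0: π = [0.1667, 0.1667, 0.1667, 0.1667, 0.3333], E[r] = -1.1667, γ^t·E[r] = -1.166667, running G = -1.166667
t=1: π = [0.1667, 0.1389, 0.2917, 0.1944, 0.2083], E[r] = -1.1806, γ^t·E[r] = -1.062500, running G = -2.229167
t=2: π = [0.1690, 0.1493, 0.2569, 0.1956, 0.2292], E[r] = -1.1366, γ^t·E[r] = -0.920625, running G = -3.149792
t=3: π = [0.1683, 0.1470, 0.2655, 0.1950, 0.2242], E[r] = -1.1488, γ^t·E[r] = -0.837492, running G = -3.987284
t=4: π = [0.1684, 0.1475, 0.2634, 0.1953, 0.2254], E[r] = -1.1454, γ^t·E[r] = -0.751507, running G = -4.738791
t=5: π = [0.1684, 0.1474, 0.2639, 0.1952, 0.2251], E[r] = -1.1464, γ^t·E[r] = -0.676908, running G = -5.415699

G = -5.4157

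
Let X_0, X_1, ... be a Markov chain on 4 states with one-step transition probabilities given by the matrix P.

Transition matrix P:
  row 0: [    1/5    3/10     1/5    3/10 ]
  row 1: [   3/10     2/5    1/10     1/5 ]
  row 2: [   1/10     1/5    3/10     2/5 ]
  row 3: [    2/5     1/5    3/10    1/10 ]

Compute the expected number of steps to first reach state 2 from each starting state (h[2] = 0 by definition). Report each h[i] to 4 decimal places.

First-step conditioning: h[2] = 0; for i ≠ 2, h[i] = 1 + Σ_k P[i][k]·h[k].
  h[0] = 1 + 1/5·h[0] + 3/10·h[1] + 3/10·h[3]
  h[1] = 1 + 3/10·h[0] + 2/5·h[1] + 1/5·h[3]
  h[3] = 1 + 2/5·h[0] + 1/5·h[1] + 1/10·h[3]
Solving the 3×3 linear system over states ≠ 2 gives exactly h = [214/41, 240/41, 0, 194/41] (h[2] = 0 is the target).

h = [5.2195, 5.8537, 0.0000, 4.7317]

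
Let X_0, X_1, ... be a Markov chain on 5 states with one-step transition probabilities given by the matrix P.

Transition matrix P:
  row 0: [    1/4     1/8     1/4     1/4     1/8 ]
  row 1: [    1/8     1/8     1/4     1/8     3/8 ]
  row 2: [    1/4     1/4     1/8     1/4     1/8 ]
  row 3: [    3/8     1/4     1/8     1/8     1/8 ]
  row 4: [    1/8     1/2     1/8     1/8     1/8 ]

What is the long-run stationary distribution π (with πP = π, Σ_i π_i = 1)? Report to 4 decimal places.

Balance equations π_j = Σ_i π_i·P[i][j]:
  π_0 = 1/4·π_0 + 1/8·π_1 + 1/4·π_2 + 3/8·π_3 + 1/8·π_4
  π_1 = 1/8·π_0 + 1/8·π_1 + 1/4·π_2 + 1/4·π_3 + 1/2·π_4
  π_2 = 1/4·π_0 + 1/4·π_1 + 1/8·π_2 + 1/8·π_3 + 1/8·π_4
  π_3 = 1/4·π_0 + 1/8·π_1 + 1/4·π_2 + 1/8·π_3 + 1/8·π_4
  normalize: π_0 + π_1 + π_2 + π_3 + π_4 = 1
Solving the linear system gives exactly π = [525/2398, 573/2398, 437/2398, 210/1199, 443/2398].

π = [0.2189, 0.2389, 0.1822, 0.1751, 0.1847]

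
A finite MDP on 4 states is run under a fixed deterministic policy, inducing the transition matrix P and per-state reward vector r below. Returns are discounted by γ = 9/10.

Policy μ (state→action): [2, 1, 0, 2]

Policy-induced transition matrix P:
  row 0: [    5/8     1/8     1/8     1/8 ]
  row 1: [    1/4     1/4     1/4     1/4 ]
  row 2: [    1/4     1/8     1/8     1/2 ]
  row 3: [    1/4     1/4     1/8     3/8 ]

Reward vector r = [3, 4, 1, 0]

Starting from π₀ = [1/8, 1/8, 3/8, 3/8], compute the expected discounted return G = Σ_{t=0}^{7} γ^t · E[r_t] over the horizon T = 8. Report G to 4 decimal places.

G = 10.6496

t=0: π = [0.1250, 0.1250, 0.3750, 0.3750], E[r] = 1.2500, γ^t·E[r] = 1.250000, running G = 1.250000
t=1: π = [0.2969, 0.1875, 0.1406, 0.3750], E[r] = 1.7813, γ^t·E[r] = 1.603125, running G = 2.853125
t=2: π = [0.3613, 0.1953, 0.1484, 0.2949], E[r] = 2.0137, γ^t·E[r] = 1.631074, running G = 4.484199
t=3: π = [0.3855, 0.1863, 0.1494, 0.2788], E[r] = 2.0510, γ^t·E[r] = 1.495198, running G = 5.979397
t=4: π = [0.3946, 0.1831, 0.1483, 0.2740], E[r] = 2.0645, γ^t·E[r] = 1.354528, running G = 7.333924
t=5: π = [0.3980, 0.1821, 0.1479, 0.2720], E[r] = 2.0704, γ^t·E[r] = 1.222521, running G = 8.556446
t=6: π = [0.3992, 0.1818, 0.1478, 0.2712], E[r] = 2.0725, γ^t·E[r] = 1.101437, running G = 9.657883
t=7: π = [0.3997, 0.1816, 0.1477, 0.2709], E[r] = 2.0734, γ^t·E[r] = 0.991681, running G = 10.649564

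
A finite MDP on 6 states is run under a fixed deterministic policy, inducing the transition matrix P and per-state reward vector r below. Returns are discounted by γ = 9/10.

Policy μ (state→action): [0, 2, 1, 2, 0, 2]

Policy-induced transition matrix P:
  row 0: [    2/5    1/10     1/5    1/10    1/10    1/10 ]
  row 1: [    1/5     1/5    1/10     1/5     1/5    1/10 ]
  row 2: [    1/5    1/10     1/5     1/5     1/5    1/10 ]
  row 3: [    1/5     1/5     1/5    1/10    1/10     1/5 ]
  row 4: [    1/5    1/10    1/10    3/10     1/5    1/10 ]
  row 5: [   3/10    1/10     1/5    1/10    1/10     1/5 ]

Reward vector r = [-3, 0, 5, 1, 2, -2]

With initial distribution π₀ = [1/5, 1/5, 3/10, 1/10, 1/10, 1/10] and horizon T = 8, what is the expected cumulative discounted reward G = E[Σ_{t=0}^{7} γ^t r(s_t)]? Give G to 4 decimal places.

G = 2.2938

t=0: π = [0.2000, 0.2000, 0.3000, 0.1000, 0.1000, 0.1000], E[r] = 1.0000, γ^t·E[r] = 1.000000, running G = 1.000000
t=1: π = [0.2500, 0.1300, 0.1700, 0.1700, 0.1600, 0.1200], E[r] = 0.3500, γ^t·E[r] = 0.315000, running G = 1.315000
t=2: π = [0.2620, 0.1300, 0.1710, 0.1620, 0.1460, 0.1290], E[r] = 0.2650, γ^t·E[r] = 0.214650, running G = 1.529650
t=3: π = [0.2653, 0.1292, 0.1724, 0.1593, 0.1447, 0.1291], E[r] = 0.2566, γ^t·E[r] = 0.187061, running G = 1.716711
t=4: π = [0.2660, 0.1289, 0.1726, 0.1591, 0.1446, 0.1288], E[r] = 0.2558, γ^t·E[r] = 0.167844, running G = 1.884555
t=5: π = [0.2661, 0.1288, 0.1727, 0.1591, 0.1446, 0.1288], E[r] = 0.2557, γ^t·E[r] = 0.151005, running G = 2.035560
t=6: π = [0.2661, 0.1288, 0.1727, 0.1591, 0.1446, 0.1288], E[r] = 0.2557, γ^t·E[r] = 0.135899, running G = 2.171458
t=7: π = [0.2661, 0.1288, 0.1727, 0.1591, 0.1446, 0.1288], E[r] = 0.2557, γ^t·E[r] = 0.122308, running G = 2.293767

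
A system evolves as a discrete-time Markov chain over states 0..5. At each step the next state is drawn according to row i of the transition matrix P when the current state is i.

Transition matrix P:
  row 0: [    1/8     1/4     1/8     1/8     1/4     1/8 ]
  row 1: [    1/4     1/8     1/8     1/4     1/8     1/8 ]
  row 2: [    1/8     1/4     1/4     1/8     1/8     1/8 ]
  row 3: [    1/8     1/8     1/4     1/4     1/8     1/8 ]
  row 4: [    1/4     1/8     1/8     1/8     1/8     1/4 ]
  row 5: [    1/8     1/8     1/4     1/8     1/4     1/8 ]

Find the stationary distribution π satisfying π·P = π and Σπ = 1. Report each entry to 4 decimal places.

π = [0.1667, 0.1693, 0.1875, 0.1670, 0.1640, 0.1455]

Balance equations π_j = Σ_i π_i·P[i][j]:
  π_0 = 1/8·π_0 + 1/4·π_1 + 1/8·π_2 + 1/8·π_3 + 1/4·π_4 + 1/8·π_5
  π_1 = 1/4·π_0 + 1/8·π_1 + 1/4·π_2 + 1/8·π_3 + 1/8·π_4 + 1/8·π_5
  π_2 = 1/8·π_0 + 1/8·π_1 + 1/4·π_2 + 1/4·π_3 + 1/8·π_4 + 1/4·π_5
  π_3 = 1/8·π_0 + 1/4·π_1 + 1/8·π_2 + 1/4·π_3 + 1/8·π_4 + 1/8·π_5
  π_4 = 1/4·π_0 + 1/8·π_1 + 1/8·π_2 + 1/8·π_3 + 1/8·π_4 + 1/4·π_5
  normalize: π_0 + π_1 + π_2 + π_3 + π_4 + π_5 = 1
Solving the linear system gives exactly π = [5301/31807, 5384/31807, 5964/31807, 5313/31807, 5217/31807, 4628/31807].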